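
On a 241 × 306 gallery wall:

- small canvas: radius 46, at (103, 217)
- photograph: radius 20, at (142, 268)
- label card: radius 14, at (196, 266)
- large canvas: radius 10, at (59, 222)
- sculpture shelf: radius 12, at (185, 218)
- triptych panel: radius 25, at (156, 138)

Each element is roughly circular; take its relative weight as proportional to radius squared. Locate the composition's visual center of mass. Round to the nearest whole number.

(124, 212)

Weights ∝ r²: small canvas 46² = 2116, photograph 20² = 400, label card 14² = 196, large canvas 10² = 100, sculpture shelf 12² = 144, triptych panel 25² = 625; Σw = 3581.
Σw·x = 2116·103 + 400·142 + 196·196 + 100·59 + 144·185 + 625·156 = 443204, so x̄ = 443204/3581 ≈ 123.77.
Σw·y = 2116·217 + 400·268 + 196·266 + 100·222 + 144·218 + 625·138 = 758350, so ȳ = 758350/3581 ≈ 211.77.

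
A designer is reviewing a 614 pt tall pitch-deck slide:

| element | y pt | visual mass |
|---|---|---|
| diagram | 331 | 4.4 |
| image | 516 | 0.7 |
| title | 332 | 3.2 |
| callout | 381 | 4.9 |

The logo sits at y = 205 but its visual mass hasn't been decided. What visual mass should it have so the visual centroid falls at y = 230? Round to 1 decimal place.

Known weights sum to 4.4 + 0.7 + 3.2 + 4.9 = 13.2; their moment is 4.4·331 + 0.7·516 + 3.2·332 + 4.9·381 = 4746.9.
Balance at y = 230 requires (4746.9 + w·205) / (13.2 + w) = 230.
So w = (230·13.2 − 4746.9)/(205 − 230) = -1710.9/-25 ≈ 68.44.

w ≈ 68.4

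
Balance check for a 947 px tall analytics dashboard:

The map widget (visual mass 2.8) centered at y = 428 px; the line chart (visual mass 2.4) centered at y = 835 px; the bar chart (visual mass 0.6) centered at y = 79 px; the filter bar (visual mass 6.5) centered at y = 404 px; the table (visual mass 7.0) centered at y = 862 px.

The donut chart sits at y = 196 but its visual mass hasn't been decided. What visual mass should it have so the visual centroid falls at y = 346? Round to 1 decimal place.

w ≈ 34.9

Known weights sum to 2.8 + 2.4 + 0.6 + 6.5 + 7.0 = 19.3; their moment is 2.8·428 + 2.4·835 + 0.6·79 + 6.5·404 + 7.0·862 = 11909.8.
Set Σw·y/Σw = 346: (11909.8 + 196w) = 346·(19.3 + w).
Solving: w = (346·19.3 − 11909.8) / (196 − 346) = -5232.0 / -150 ≈ 34.88.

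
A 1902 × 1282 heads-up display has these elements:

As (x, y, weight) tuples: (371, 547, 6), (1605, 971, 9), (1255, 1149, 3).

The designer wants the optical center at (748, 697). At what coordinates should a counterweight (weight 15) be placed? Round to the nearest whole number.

(283, 502)

New total weight: (6 + 9 + 3) + 15 = 33.
x: need Σw·x = 33·748 = 24684. Existing = 6·371 + 9·1605 + 3·1255 = 20436. Remainder 4248 / 15 ≈ 283.20.
y: need Σw·y = 33·697 = 23001. Existing = 6·547 + 9·971 + 3·1149 = 15468. Remainder 7533 / 15 ≈ 502.20.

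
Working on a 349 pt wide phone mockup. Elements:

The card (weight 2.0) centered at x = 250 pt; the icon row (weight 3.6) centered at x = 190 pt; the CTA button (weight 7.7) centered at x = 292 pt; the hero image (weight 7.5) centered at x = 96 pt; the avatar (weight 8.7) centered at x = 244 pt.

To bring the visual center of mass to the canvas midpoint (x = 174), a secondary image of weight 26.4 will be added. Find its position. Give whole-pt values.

New total weight: (2.0 + 3.6 + 7.7 + 7.5 + 8.7) + 26.4 = 55.9.
Along x: (6275.2 + 26.4·x) / 55.9 = 174 (existing moment 2.0·250 + 3.6·190 + 7.7·292 + 7.5·96 + 8.7·244 = 6275.2) ⇒ x = (9726.6 − 6275.2) / 26.4 ≈ 130.73.

x ≈ 131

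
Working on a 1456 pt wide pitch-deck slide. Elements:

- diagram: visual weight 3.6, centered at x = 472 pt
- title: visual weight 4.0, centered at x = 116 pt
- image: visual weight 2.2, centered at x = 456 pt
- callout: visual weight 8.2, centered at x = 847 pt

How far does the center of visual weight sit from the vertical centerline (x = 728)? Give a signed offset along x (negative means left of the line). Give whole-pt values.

≈ -166 pt

Total weight = 3.6 + 4.0 + 2.2 + 8.2 = 18.0.
x-moment: 3.6·472 + 4.0·116 + 2.2·456 + 8.2·847 = 10111.8; centroid 10111.8/18.0 ≈ 561.77.
Against x = 728, that's 561.77 − 728 = -166.23.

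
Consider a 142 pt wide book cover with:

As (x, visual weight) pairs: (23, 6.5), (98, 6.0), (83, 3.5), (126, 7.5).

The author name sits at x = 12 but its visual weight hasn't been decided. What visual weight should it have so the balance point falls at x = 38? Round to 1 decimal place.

Fixed elements: Σw = 6.5 + 6.0 + 3.5 + 7.5 = 23.5, Σw·x = 6.5·23 + 6.0·98 + 3.5·83 + 7.5·126 = 1973.0.
For the centroid to hit 38: (1973.0 + w·12) / (23.5 + w) = 38.
Solving: w = (38·23.5 − 1973.0) / (12 − 38) = -1080.0 / -26 ≈ 41.54.

w ≈ 41.5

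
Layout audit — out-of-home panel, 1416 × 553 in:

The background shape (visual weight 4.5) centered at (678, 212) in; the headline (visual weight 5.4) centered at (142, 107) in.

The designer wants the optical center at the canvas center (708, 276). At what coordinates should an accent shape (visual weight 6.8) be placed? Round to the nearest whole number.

New total weight: (4.5 + 5.4) + 6.8 = 16.7.
x: need Σw·x = 16.7·708 = 11823.6. Existing = 4.5·678 + 5.4·142 = 3817.8. Remainder 8005.8 / 6.8 ≈ 1177.32.
y: need Σw·y = 16.7·276 = 4609.2. Existing = 4.5·212 + 5.4·107 = 1531.8. Remainder 3077.4 / 6.8 ≈ 452.56.

(1177, 453)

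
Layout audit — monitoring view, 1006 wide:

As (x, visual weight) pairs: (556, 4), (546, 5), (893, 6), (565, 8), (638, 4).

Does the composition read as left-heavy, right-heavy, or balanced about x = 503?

Total weight = 4 + 5 + 6 + 8 + 4 = 27.
Σw·x = 4·556 + 5·546 + 6·893 + 8·565 + 4·638 = 17384, so x̄ = 17384/27 ≈ 643.85.
643.9 lies right of the midline 503, so the layout is right-heavy.

right-heavy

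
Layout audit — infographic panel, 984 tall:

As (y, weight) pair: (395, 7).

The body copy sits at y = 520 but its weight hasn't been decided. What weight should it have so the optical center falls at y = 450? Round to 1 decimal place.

w ≈ 5.5

The single fixed element contributes weight 7, moment 7·395 = 2765.
Balance at y = 450 requires (2765 + w·520) / (7 + w) = 450.
Rearranging, w·(520 − 450) = 450·7 − 2765 = 385, so w ≈ 385/70 = 5.50.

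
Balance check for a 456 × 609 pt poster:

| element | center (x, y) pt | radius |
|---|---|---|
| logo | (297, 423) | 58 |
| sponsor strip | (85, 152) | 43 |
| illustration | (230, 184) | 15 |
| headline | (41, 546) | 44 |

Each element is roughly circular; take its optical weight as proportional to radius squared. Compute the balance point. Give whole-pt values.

(175, 380)

Weights ∝ r²: logo 58² = 3364, sponsor strip 43² = 1849, illustration 15² = 225, headline 44² = 1936; Σw = 7374.
x-moment: 3364·297 + 1849·85 + 225·230 + 1936·41 = 1287399; centroid 1287399/7374 ≈ 174.59.
y-moment: 3364·423 + 1849·152 + 225·184 + 1936·546 = 2802476; centroid 2802476/7374 ≈ 380.05.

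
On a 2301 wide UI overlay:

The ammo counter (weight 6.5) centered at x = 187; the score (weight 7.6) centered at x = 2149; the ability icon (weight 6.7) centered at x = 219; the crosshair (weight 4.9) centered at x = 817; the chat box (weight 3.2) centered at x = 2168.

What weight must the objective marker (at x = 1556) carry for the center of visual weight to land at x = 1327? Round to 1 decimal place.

Existing Σw = 28.9 (6.5 + 7.6 + 6.7 + 4.9 + 3.2); existing moment 6.5·187 + 7.6·2149 + 6.7·219 + 4.9·817 + 3.2·2168 = 29956.1.
Set Σw·x/Σw = 1327: (29956.1 + 1556w) = 1327·(28.9 + w).
So w = (1327·28.9 − 29956.1)/(1556 − 1327) = 8394.2/229 ≈ 36.66.

w ≈ 36.7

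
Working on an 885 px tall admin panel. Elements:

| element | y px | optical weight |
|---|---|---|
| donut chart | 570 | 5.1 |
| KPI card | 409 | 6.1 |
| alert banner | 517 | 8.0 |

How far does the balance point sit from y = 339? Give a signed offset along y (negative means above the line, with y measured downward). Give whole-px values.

Σw = 5.1 + 6.1 + 8.0 = 19.2.
y: (5.1·570 + 6.1·409 + 8.0·517) / 19.2 = 9537.9 / 19.2 ≈ 496.77
Against y = 339, that's 496.77 − 339 = 157.77.

≈ 158 px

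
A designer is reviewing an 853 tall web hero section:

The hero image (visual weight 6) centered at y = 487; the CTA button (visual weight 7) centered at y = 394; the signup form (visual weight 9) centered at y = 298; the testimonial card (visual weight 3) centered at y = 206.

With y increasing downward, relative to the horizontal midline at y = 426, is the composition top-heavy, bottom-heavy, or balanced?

Σw = 6 + 7 + 9 + 3 = 25.
Σw·y = 6·487 + 7·394 + 9·298 + 3·206 = 8980, so ȳ = 8980/25 ≈ 359.20.
359.2 vs midline 426 → top-heavy.

top-heavy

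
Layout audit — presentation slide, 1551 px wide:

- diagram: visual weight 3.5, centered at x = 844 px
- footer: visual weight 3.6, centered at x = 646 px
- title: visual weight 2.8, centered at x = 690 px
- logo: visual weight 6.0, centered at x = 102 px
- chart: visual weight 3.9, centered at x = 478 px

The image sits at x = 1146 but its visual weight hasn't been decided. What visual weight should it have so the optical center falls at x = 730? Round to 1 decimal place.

w ≈ 11.5

Existing Σw = 19.8 (3.5 + 3.6 + 2.8 + 6.0 + 3.9); existing moment 3.5·844 + 3.6·646 + 2.8·690 + 6.0·102 + 3.9·478 = 9687.8.
For the centroid to hit 730: (9687.8 + w·1146) / (19.8 + w) = 730.
So w = (730·19.8 − 9687.8)/(1146 − 730) = 4766.2/416 ≈ 11.46.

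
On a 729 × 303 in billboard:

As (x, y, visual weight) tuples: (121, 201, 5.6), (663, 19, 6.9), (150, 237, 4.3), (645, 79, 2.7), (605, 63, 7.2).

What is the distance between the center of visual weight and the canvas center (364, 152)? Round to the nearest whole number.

≈ 95 in

Weights sum to 5.6 + 6.9 + 4.3 + 2.7 + 7.2 = 26.7.
x: (5.6·121 + 6.9·663 + 4.3·150 + 2.7·645 + 7.2·605) / 26.7 = 11994.8 / 26.7 ≈ 449.24
y: (5.6·201 + 6.9·19 + 4.3·237 + 2.7·79 + 7.2·63) / 26.7 = 2942.7 / 26.7 ≈ 110.21
Relative to (364, 152): Δ = (85.24, -41.79); |Δ| = √(85.24² + -41.79²) ≈ 94.93.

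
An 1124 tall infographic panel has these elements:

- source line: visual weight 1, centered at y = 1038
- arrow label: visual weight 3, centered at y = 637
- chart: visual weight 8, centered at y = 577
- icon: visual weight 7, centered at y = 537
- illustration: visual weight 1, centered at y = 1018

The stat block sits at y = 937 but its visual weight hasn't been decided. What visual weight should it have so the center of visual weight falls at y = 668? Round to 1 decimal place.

w ≈ 3.8

Existing Σw = 20 (1 + 3 + 8 + 7 + 1); existing moment 1·1038 + 3·637 + 8·577 + 7·537 + 1·1018 = 12342.
Set Σw·y/Σw = 668: (12342 + 937w) = 668·(20 + w).
Rearranging, w·(937 − 668) = 668·20 − 12342 = 1018, so w ≈ 1018/269 = 3.78.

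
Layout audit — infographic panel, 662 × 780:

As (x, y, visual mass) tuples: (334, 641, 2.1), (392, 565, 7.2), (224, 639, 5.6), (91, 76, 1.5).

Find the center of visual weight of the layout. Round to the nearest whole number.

(300, 555)

Total weight = 2.1 + 7.2 + 5.6 + 1.5 = 16.4.
x: (2.1·334 + 7.2·392 + 5.6·224 + 1.5·91) / 16.4 = 4914.7 / 16.4 ≈ 299.68
y: (2.1·641 + 7.2·565 + 5.6·639 + 1.5·76) / 16.4 = 9106.5 / 16.4 ≈ 555.27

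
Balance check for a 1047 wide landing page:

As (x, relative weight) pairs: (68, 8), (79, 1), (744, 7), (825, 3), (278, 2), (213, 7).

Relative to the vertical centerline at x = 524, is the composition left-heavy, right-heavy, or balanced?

left-heavy

Total weight = 8 + 1 + 7 + 3 + 2 + 7 = 28.
x: moment 10353 / weight 28 ≈ 369.75
369.8 vs midline 524 → left-heavy.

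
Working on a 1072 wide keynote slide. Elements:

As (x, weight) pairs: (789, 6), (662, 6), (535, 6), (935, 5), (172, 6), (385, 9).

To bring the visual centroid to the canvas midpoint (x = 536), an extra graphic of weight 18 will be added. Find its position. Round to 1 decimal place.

x ≈ 496.0

After adding the extra graphic, total weight = 6 + 6 + 6 + 5 + 6 + 9 + 18 = 56.
Along x: (21088 + 18·x) / 56 = 536 (existing moment 6·789 + 6·662 + 6·535 + 5·935 + 6·172 + 9·385 = 21088) ⇒ x = (30016 − 21088) / 18 ≈ 496.00.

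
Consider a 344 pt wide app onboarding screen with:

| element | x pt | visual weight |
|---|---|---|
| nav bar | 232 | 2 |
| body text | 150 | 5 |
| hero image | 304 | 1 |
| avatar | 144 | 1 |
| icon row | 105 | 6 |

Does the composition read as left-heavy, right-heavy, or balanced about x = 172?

Σw = 2 + 5 + 1 + 1 + 6 = 15.
x-moment: 2·232 + 5·150 + 1·304 + 1·144 + 6·105 = 2292; centroid 2292/15 ≈ 152.80.
152.8 lies left of the midline 172, so the layout is left-heavy.

left-heavy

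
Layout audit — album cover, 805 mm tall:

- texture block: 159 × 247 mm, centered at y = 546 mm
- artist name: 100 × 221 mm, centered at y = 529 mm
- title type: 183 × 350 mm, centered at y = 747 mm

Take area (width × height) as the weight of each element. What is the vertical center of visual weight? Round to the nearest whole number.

Taking area as weight: texture block 159·247 = 39273, artist name 100·221 = 22100, title type 183·350 = 64050. Sum 125423.
Σw·y = 39273·546 + 22100·529 + 64050·747 = 80979308, so ȳ = 80979308/125423 ≈ 645.65.

y ≈ 646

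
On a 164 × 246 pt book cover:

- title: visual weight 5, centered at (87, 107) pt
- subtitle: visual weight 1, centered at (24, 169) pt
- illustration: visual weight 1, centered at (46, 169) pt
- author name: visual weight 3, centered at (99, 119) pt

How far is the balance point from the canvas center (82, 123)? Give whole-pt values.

Total weight = 5 + 1 + 1 + 3 = 10.
Σw·x = 5·87 + 1·24 + 1·46 + 3·99 = 802, so x̄ = 802/10 ≈ 80.20.
Σw·y = 5·107 + 1·169 + 1·169 + 3·119 = 1230, so ȳ = 1230/10 ≈ 123.00.
Offset from (82, 123): Δx ≈ -1.80, Δy ≈ 0.00; distance = √(Δx² + Δy²) ≈ 1.80.

≈ 2 pt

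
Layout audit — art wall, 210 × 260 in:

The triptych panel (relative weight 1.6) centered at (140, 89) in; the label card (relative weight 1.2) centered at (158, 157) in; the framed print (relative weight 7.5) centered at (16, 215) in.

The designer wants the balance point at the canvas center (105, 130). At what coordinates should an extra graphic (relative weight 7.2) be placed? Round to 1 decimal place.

(181.1, 46.1)

New total weight: (1.6 + 1.2 + 7.5) + 7.2 = 17.5.
x: need Σw·x = 17.5·105 = 1837.5. Existing = 1.6·140 + 1.2·158 + 7.5·16 = 533.6. Remainder 1303.9 / 7.2 ≈ 181.10.
y: need Σw·y = 17.5·130 = 2275.0. Existing = 1.6·89 + 1.2·157 + 7.5·215 = 1943.3. Remainder 331.7 / 7.2 ≈ 46.07.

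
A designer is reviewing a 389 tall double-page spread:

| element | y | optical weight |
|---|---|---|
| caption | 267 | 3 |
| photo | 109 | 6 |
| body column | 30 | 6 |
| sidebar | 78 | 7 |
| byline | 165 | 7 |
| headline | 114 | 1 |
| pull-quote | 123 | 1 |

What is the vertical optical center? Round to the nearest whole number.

Weights sum to 3 + 6 + 6 + 7 + 7 + 1 + 1 = 31.
y: moment 3573 / weight 31 ≈ 115.26

y ≈ 115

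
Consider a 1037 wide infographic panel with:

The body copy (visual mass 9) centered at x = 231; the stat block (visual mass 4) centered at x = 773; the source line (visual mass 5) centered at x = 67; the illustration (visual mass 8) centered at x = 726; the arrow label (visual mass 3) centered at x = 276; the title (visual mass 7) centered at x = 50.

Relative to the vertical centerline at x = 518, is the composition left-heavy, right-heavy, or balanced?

left-heavy

Total weight = 9 + 4 + 5 + 8 + 3 + 7 = 36.
Σw·x = 12492; x̄ = 12492/36 ≈ 347.00.
347.0 lies left of the midline 518, so the layout is left-heavy.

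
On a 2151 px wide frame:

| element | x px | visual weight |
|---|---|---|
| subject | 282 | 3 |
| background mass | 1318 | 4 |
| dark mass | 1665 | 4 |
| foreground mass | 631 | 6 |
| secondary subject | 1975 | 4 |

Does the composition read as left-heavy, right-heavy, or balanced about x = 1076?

right-heavy

Weights sum to 3 + 4 + 4 + 6 + 4 = 21.
Σw·x = 3·282 + 4·1318 + 4·1665 + 6·631 + 4·1975 = 24464, so x̄ = 24464/21 ≈ 1164.95.
1165.0 vs midline 1076 → right-heavy.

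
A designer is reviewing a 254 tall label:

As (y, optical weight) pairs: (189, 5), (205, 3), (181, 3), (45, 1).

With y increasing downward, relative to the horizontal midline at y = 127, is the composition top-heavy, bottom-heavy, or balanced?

bottom-heavy

Weights sum to 5 + 3 + 3 + 1 = 12.
y-moment: 5·189 + 3·205 + 3·181 + 1·45 = 2148; centroid 2148/12 ≈ 179.00.
179.0 vs midline 127 → bottom-heavy.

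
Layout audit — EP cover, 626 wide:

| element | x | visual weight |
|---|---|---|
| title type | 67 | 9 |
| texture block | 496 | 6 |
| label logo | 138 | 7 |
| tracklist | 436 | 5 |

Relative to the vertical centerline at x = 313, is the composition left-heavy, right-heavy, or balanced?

Weights sum to 9 + 6 + 7 + 5 = 27.
x: (9·67 + 6·496 + 7·138 + 5·436) / 27 = 6725 / 27 ≈ 249.07
249.1 vs midline 313 → left-heavy.

left-heavy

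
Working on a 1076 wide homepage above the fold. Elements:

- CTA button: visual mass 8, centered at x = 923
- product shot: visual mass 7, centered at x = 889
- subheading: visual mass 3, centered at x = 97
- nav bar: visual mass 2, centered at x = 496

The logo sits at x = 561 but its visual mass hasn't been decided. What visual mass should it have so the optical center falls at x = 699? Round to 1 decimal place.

Existing Σw = 20 (8 + 7 + 3 + 2); existing moment 8·923 + 7·889 + 3·97 + 2·496 = 14890.
Set Σw·x/Σw = 699: (14890 + 561w) = 699·(20 + w).
Solving: w = (699·20 − 14890) / (561 − 699) = -910 / -138 ≈ 6.59.

w ≈ 6.6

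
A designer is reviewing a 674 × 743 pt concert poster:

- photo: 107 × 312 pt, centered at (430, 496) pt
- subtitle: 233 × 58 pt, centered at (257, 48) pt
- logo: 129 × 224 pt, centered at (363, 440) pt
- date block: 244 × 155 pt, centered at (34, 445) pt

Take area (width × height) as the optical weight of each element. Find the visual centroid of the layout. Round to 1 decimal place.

Taking area as weight: photo 107·312 = 33384, subtitle 233·58 = 13514, logo 129·224 = 28896, date block 244·155 = 37820. Sum 113614.
Σw·x = 33384·430 + 13514·257 + 28896·363 + 37820·34 = 29603346, so x̄ = 29603346/113614 ≈ 260.56.
Σw·y = 33384·496 + 13514·48 + 28896·440 + 37820·445 = 46751276, so ȳ = 46751276/113614 ≈ 411.49.

(260.6, 411.5)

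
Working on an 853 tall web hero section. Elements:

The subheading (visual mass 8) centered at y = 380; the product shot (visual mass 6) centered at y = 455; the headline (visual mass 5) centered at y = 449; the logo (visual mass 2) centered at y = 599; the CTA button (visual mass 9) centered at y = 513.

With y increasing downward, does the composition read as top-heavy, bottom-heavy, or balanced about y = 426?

Σw = 8 + 6 + 5 + 2 + 9 = 30.
y: (8·380 + 6·455 + 5·449 + 2·599 + 9·513) / 30 = 13830 / 30 ≈ 461.00
Since 461.0 is below (larger y than) 426, the composition reads bottom-heavy.

bottom-heavy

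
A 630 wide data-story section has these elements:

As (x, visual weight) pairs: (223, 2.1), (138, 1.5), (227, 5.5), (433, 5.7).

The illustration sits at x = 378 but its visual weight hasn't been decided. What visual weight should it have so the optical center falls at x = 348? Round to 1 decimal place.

w ≈ 25.3

Existing Σw = 14.8 (2.1 + 1.5 + 5.5 + 5.7); existing moment 2.1·223 + 1.5·138 + 5.5·227 + 5.7·433 = 4391.9.
Set Σw·x/Σw = 348: (4391.9 + 378w) = 348·(14.8 + w).
Solving: w = (348·14.8 − 4391.9) / (378 − 348) = 758.5 / 30 ≈ 25.28.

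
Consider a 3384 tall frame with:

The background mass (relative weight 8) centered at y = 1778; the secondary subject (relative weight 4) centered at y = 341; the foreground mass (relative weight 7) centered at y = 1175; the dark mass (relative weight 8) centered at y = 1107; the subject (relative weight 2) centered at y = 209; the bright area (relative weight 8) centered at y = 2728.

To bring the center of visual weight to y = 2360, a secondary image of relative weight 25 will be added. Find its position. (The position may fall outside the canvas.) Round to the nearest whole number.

y ≈ 3656

New total weight: (8 + 4 + 7 + 8 + 2 + 8) + 25 = 62.
y: target moment 62×2360 = 146320; current 8·1778 + 4·341 + 7·1175 + 8·1107 + 2·209 + 8·2728 = 54911; the secondary image supplies 91409, so y = 91409/25 ≈ 3656.36.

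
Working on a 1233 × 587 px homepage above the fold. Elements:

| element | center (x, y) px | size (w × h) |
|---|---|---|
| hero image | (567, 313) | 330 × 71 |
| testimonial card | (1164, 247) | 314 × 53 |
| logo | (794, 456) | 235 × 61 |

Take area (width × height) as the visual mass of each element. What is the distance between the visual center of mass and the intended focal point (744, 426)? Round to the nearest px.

≈ 116 px

Taking area as weight: hero image 330·71 = 23430, testimonial card 314·53 = 16642, logo 235·61 = 14335. Sum 54407.
Σw·x = 23430·567 + 16642·1164 + 14335·794 = 44038088, so x̄ = 44038088/54407 ≈ 809.42.
Σw·y = 23430·313 + 16642·247 + 14335·456 = 17980924, so ȳ = 17980924/54407 ≈ 330.49.
Relative to (744, 426): Δ = (65.42, -95.51); |Δ| = √(65.42² + -95.51²) ≈ 115.77.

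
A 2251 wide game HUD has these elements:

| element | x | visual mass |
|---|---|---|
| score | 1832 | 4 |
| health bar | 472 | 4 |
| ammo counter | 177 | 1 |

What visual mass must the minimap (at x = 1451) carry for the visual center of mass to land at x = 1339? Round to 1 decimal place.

w ≈ 23.7

Existing Σw = 9 (4 + 4 + 1); existing moment 4·1832 + 4·472 + 1·177 = 9393.
Balance at x = 1339 requires (9393 + w·1451) / (9 + w) = 1339.
Solving: w = (1339·9 − 9393) / (1451 − 1339) = 2658 / 112 ≈ 23.73.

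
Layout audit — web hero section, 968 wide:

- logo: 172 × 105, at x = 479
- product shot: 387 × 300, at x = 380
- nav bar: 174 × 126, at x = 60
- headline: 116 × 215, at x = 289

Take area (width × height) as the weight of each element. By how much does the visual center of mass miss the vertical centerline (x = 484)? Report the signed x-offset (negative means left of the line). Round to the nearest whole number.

Taking area as weight: logo 172·105 = 18060, product shot 387·300 = 116100, nav bar 174·126 = 21924, headline 116·215 = 24940. Sum 181024.
Σw·x = 18060·479 + 116100·380 + 21924·60 + 24940·289 = 61291840, so x̄ = 61291840/181024 ≈ 338.58.
Offset from x = 484: 338.58 − 484 ≈ -145.42.

≈ -145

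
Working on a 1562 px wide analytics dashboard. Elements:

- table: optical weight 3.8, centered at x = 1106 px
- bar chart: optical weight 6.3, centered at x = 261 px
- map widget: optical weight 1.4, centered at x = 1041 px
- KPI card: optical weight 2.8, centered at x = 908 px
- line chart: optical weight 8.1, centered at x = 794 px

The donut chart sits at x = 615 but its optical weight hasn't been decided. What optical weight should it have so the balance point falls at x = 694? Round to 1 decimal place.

w ≈ 9.3

Existing Σw = 22.4 (3.8 + 6.3 + 1.4 + 2.8 + 8.1); existing moment 3.8·1106 + 6.3·261 + 1.4·1041 + 2.8·908 + 8.1·794 = 16278.3.
Set Σw·x/Σw = 694: (16278.3 + 615w) = 694·(22.4 + w).
So w = (694·22.4 − 16278.3)/(615 − 694) = -732.7/-79 ≈ 9.27.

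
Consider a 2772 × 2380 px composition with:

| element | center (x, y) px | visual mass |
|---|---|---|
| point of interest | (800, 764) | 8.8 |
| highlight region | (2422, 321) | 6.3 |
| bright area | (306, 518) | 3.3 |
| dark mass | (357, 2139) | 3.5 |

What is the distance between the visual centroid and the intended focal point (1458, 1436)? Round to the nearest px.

Total weight = 8.8 + 6.3 + 3.3 + 3.5 = 21.9.
x-moment: 8.8·800 + 6.3·2422 + 3.3·306 + 3.5·357 = 24557.9; centroid 24557.9/21.9 ≈ 1121.37.
y-moment: 8.8·764 + 6.3·321 + 3.3·518 + 3.5·2139 = 17941.4; centroid 17941.4/21.9 ≈ 819.24.
Relative to (1458, 1436): Δ = (-336.63, -616.76); |Δ| = √(-336.63² + -616.76²) ≈ 702.65.

≈ 703 px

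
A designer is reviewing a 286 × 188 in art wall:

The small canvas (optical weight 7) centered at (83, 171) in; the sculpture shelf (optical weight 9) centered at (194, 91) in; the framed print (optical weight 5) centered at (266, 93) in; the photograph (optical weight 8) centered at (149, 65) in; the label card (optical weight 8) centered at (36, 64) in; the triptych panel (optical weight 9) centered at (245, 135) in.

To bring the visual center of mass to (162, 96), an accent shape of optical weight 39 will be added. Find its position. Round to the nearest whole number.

New total weight: (7 + 9 + 5 + 8 + 8 + 9) + 39 = 85.
x: target moment 85×162 = 13770; current 7·83 + 9·194 + 5·266 + 8·149 + 8·36 + 9·245 = 7342; the accent shape supplies 6428, so x = 6428/39 ≈ 164.82.
y: target moment 85×96 = 8160; current 7·171 + 9·91 + 5·93 + 8·65 + 8·64 + 9·135 = 4728; the accent shape supplies 3432, so y = 3432/39 ≈ 88.00.

(165, 88)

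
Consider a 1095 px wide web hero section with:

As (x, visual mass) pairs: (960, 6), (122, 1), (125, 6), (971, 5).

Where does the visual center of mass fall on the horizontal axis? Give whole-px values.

Total weight = 6 + 1 + 6 + 5 = 18.
x: (6·960 + 1·122 + 6·125 + 5·971) / 18 = 11487 / 18 ≈ 638.17

x ≈ 638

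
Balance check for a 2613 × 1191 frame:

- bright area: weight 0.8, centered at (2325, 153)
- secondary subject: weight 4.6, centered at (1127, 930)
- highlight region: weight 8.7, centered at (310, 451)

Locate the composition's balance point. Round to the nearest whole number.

Weights sum to 0.8 + 4.6 + 8.7 = 14.1.
Σw·x = 0.8·2325 + 4.6·1127 + 8.7·310 = 9741.2, so x̄ = 9741.2/14.1 ≈ 690.87.
Σw·y = 0.8·153 + 4.6·930 + 8.7·451 = 8324.1, so ȳ = 8324.1/14.1 ≈ 590.36.

(691, 590)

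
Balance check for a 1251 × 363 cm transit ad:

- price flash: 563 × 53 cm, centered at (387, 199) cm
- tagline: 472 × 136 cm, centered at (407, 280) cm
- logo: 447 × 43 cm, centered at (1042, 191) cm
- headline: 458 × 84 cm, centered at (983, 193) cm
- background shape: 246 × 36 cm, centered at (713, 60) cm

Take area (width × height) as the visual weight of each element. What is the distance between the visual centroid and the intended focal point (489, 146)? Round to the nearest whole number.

Taking area as weight: price flash 563·53 = 29839, tagline 472·136 = 64192, logo 447·43 = 19221, headline 458·84 = 38472, background shape 246·36 = 8856. Sum 160580.
x-moment: 29839·387 + 64192·407 + 19221·1042 + 38472·983 + 8856·713 = 101834423; centroid 101834423/160580 ≈ 634.17.
y-moment: 29839·199 + 64192·280 + 19221·191 + 38472·193 + 8856·60 = 35539388; centroid 35539388/160580 ≈ 221.32.
Offset from (489, 146): Δx ≈ 145.17, Δy ≈ 75.32; distance = √(Δx² + Δy²) ≈ 163.54.

≈ 164 cm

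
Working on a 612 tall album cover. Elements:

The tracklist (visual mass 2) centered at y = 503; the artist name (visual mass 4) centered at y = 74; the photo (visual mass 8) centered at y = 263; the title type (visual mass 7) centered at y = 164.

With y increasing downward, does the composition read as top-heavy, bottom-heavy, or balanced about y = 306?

Total weight = 2 + 4 + 8 + 7 = 21.
Σw·y = 2·503 + 4·74 + 8·263 + 7·164 = 4554, so ȳ = 4554/21 ≈ 216.86.
216.9 lies above (smaller y than) the midline 306, so the layout is top-heavy.

top-heavy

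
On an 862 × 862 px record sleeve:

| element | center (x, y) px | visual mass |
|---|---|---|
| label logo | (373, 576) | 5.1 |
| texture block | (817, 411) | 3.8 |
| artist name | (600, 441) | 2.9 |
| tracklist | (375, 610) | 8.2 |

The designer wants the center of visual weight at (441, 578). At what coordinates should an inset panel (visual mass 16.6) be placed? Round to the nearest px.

(381, 625)

With the inset panel, Σw becomes 5.1 + 3.8 + 2.9 + 8.2 + 16.6 = 36.6.
x: target moment 36.6×441 = 16140.6; current 5.1·373 + 3.8·817 + 2.9·600 + 8.2·375 = 9821.9; the inset panel supplies 6318.7, so x = 6318.7/16.6 ≈ 380.64.
y: target moment 36.6×578 = 21154.8; current 5.1·576 + 3.8·411 + 2.9·441 + 8.2·610 = 10780.3; the inset panel supplies 10374.5, so y = 10374.5/16.6 ≈ 624.97.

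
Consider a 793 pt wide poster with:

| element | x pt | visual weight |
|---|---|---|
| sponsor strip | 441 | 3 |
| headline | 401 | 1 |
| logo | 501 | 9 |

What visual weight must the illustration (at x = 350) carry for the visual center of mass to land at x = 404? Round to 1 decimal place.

w ≈ 18.2

Fixed elements: Σw = 3 + 1 + 9 = 13, Σw·x = 3·441 + 1·401 + 9·501 = 6233.
For the centroid to hit 404: (6233 + w·350) / (13 + w) = 404.
Rearranging, w·(350 − 404) = 404·13 − 6233 = -981, so w ≈ -981/-54 = 18.17.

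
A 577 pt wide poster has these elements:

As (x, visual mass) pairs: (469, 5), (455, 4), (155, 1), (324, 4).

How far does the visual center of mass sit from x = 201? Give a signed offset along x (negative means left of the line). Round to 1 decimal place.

≈ 200.1 pt

Σw = 5 + 4 + 1 + 4 = 14.
x-moment: 5·469 + 4·455 + 1·155 + 4·324 = 5616; centroid 5616/14 ≈ 401.14.
Against x = 201, that's 401.14 − 201 = 200.14.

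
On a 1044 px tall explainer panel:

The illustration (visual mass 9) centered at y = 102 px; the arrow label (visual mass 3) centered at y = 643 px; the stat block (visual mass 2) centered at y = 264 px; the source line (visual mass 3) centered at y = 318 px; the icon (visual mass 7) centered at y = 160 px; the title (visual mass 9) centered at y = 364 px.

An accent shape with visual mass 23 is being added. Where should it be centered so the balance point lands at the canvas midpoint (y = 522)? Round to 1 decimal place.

y ≈ 891.6

After adding the accent shape, total weight = 9 + 3 + 2 + 3 + 7 + 9 + 23 = 56.
y: need Σw·y = 56·522 = 29232. Existing = 9·102 + 3·643 + 2·264 + 3·318 + 7·160 + 9·364 = 8725. Remainder 20507 / 23 ≈ 891.61.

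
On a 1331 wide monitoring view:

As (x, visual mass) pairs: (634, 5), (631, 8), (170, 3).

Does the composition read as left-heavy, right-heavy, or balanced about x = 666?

Total weight = 5 + 8 + 3 = 16.
x-moment: 5·634 + 8·631 + 3·170 = 8728; centroid 8728/16 ≈ 545.50.
Since 545.5 is left of 666, the composition reads left-heavy.

left-heavy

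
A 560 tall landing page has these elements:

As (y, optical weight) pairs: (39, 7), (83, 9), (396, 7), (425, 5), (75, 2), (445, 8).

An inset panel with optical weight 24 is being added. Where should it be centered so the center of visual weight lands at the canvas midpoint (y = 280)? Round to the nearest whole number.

y ≈ 322

After adding the inset panel, total weight = 7 + 9 + 7 + 5 + 2 + 8 + 24 = 62.
y: target moment 62×280 = 17360; current 7·39 + 9·83 + 7·396 + 5·425 + 2·75 + 8·445 = 9627; the inset panel supplies 7733, so y = 7733/24 ≈ 322.21.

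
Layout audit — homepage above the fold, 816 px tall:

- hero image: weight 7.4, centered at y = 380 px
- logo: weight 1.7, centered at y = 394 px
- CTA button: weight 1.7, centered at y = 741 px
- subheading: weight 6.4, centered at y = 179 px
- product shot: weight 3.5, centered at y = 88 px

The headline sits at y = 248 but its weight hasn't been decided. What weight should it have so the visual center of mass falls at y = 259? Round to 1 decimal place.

Fixed elements: Σw = 7.4 + 1.7 + 1.7 + 6.4 + 3.5 = 20.7, Σw·y = 7.4·380 + 1.7·394 + 1.7·741 + 6.4·179 + 3.5·88 = 6195.1.
Set Σw·y/Σw = 259: (6195.1 + 248w) = 259·(20.7 + w).
Solving: w = (259·20.7 − 6195.1) / (248 − 259) = -833.8 / -11 ≈ 75.80.

w ≈ 75.8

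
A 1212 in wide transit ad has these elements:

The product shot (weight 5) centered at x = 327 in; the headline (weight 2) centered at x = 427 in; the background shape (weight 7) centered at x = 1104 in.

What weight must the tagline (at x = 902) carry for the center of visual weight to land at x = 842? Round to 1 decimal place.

Existing Σw = 14 (5 + 2 + 7); existing moment 5·327 + 2·427 + 7·1104 = 10217.
For the centroid to hit 842: (10217 + w·902) / (14 + w) = 842.
Solving: w = (842·14 − 10217) / (902 − 842) = 1571 / 60 ≈ 26.18.

w ≈ 26.2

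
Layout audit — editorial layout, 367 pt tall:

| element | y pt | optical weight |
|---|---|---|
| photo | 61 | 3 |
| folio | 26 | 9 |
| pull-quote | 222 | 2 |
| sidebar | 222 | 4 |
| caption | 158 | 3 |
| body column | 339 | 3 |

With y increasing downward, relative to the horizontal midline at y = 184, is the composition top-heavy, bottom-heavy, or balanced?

Weights sum to 3 + 9 + 2 + 4 + 3 + 3 = 24.
Σw·y = 3240; ȳ = 3240/24 ≈ 135.00.
135.0 vs midline 184 → top-heavy.

top-heavy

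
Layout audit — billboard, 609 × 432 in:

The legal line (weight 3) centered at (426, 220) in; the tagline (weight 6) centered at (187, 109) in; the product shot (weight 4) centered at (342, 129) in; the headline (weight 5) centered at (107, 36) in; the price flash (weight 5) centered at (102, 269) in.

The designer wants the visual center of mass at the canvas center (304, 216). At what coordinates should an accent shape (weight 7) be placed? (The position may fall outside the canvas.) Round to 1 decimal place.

(615.3, 446.4)

New total weight: (3 + 6 + 4 + 5 + 5) + 7 = 30.
x: target moment 30×304 = 9120; current 3·426 + 6·187 + 4·342 + 5·107 + 5·102 = 4813; the accent shape supplies 4307, so x = 4307/7 ≈ 615.29.
y: target moment 30×216 = 6480; current 3·220 + 6·109 + 4·129 + 5·36 + 5·269 = 3355; the accent shape supplies 3125, so y = 3125/7 ≈ 446.43.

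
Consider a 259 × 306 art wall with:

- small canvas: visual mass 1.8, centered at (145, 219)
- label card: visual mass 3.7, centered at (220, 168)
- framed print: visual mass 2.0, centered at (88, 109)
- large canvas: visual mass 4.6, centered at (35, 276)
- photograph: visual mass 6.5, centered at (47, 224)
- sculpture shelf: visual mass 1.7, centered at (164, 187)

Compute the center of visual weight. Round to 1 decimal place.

(98.3, 210.7)

Total weight = 1.8 + 3.7 + 2.0 + 4.6 + 6.5 + 1.7 = 20.3.
x: (1.8·145 + 3.7·220 + 2.0·88 + 4.6·35 + 6.5·47 + 1.7·164) / 20.3 = 1996.3 / 20.3 ≈ 98.34
y: (1.8·219 + 3.7·168 + 2.0·109 + 4.6·276 + 6.5·224 + 1.7·187) / 20.3 = 4277.3 / 20.3 ≈ 210.70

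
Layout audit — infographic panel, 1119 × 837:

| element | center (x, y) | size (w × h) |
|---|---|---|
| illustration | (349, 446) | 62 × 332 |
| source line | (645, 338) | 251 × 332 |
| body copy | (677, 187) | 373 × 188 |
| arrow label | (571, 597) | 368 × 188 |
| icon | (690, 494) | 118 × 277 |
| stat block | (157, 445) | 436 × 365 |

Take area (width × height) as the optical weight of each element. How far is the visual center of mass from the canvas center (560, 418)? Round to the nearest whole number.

Areas → weights: illustration 62·332 = 20584, source line 251·332 = 83332, body copy 373·188 = 70124, arrow label 368·188 = 69184, icon 118·277 = 32686, stat block 436·365 = 159140; Σw = 435050.
Σw·x = 195449288; x̄ = 195449288/435050 ≈ 449.26.
y: moment 178726900 / weight 435050 ≈ 410.82
Offset from (560, 418): Δx ≈ -110.74, Δy ≈ -7.18; distance = √(Δx² + Δy²) ≈ 110.98.

≈ 111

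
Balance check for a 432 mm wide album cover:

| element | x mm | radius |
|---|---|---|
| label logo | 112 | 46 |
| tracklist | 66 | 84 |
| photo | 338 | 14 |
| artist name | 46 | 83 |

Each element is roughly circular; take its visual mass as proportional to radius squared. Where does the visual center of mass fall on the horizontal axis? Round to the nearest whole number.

r² weights: label logo 46² = 2116, tracklist 84² = 7056, photo 14² = 196, artist name 83² = 6889. Total = 16257.
x: (2116·112 + 7056·66 + 196·338 + 6889·46) / 16257 = 1085830 / 16257 ≈ 66.79

x ≈ 67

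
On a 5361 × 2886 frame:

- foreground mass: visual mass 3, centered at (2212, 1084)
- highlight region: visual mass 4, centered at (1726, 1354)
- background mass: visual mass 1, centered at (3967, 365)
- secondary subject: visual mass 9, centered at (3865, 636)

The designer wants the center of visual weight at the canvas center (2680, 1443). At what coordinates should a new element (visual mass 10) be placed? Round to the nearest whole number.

After adding the new element, total weight = 3 + 4 + 1 + 9 + 10 = 27.
x: target moment 27×2680 = 72360; current 3·2212 + 4·1726 + 1·3967 + 9·3865 = 52292; the new element supplies 20068, so x = 20068/10 ≈ 2006.80.
y: target moment 27×1443 = 38961; current 3·1084 + 4·1354 + 1·365 + 9·636 = 14757; the new element supplies 24204, so y = 24204/10 ≈ 2420.40.

(2007, 2420)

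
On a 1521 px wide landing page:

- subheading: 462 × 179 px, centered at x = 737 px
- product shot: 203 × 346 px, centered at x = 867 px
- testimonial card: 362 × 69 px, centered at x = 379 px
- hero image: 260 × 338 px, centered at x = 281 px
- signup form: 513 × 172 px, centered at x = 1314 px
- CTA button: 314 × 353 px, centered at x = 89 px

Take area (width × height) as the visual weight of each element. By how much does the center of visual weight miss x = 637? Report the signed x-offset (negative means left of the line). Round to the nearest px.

≈ -31 px

Taking area as weight: subheading 462·179 = 82698, product shot 203·346 = 70238, testimonial card 362·69 = 24978, hero image 260·338 = 87880, signup form 513·172 = 88236, CTA button 314·353 = 110842. Sum 464872.
x: moment 281812756 / weight 464872 ≈ 606.22
Offset from x = 637: 606.22 − 637 ≈ -30.78.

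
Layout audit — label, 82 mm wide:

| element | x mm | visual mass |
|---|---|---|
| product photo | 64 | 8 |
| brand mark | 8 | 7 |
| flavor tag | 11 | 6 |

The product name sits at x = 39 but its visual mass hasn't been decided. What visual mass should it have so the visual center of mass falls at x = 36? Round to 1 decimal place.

Existing Σw = 21 (8 + 7 + 6); existing moment 8·64 + 7·8 + 6·11 = 634.
For the centroid to hit 36: (634 + w·39) / (21 + w) = 36.
So w = (36·21 − 634)/(39 − 36) = 122/3 ≈ 40.67.

w ≈ 40.7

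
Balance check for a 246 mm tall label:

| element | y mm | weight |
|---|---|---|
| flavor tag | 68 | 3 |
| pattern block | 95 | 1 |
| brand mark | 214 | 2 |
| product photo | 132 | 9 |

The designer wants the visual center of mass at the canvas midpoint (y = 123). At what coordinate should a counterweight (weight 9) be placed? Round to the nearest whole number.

y ≈ 115

After adding the counterweight, total weight = 3 + 1 + 2 + 9 + 9 = 24.
y: need Σw·y = 24·123 = 2952. Existing = 3·68 + 1·95 + 2·214 + 9·132 = 1915. Remainder 1037 / 9 ≈ 115.22.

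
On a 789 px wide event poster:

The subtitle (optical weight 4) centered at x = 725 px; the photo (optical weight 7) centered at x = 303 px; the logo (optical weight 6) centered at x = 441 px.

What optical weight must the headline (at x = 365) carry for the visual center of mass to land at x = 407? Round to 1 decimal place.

w ≈ 17.8

Fixed elements: Σw = 4 + 7 + 6 = 17, Σw·x = 4·725 + 7·303 + 6·441 = 7667.
Set Σw·x/Σw = 407: (7667 + 365w) = 407·(17 + w).
Solving: w = (407·17 − 7667) / (365 − 407) = -748 / -42 ≈ 17.81.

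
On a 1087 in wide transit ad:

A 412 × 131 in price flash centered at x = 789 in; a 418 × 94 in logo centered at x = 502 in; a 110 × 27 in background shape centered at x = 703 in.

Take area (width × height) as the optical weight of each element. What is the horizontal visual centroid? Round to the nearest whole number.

Areas: price flash 412·131 = 53972, logo 418·94 = 39292, background shape 110·27 = 2970. Total weight = 96234.
x-moment: 53972·789 + 39292·502 + 2970·703 = 64396402; centroid 64396402/96234 ≈ 669.16.

x ≈ 669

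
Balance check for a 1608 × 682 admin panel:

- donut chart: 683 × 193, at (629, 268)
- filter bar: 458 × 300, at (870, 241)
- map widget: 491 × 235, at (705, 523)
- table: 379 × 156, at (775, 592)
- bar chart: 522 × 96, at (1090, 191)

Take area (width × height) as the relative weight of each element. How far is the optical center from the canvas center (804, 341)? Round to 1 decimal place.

Taking area as weight: donut chart 683·193 = 131819, filter bar 458·300 = 137400, map widget 491·235 = 115385, table 379·156 = 59124, bar chart 522·96 = 50112. Sum 493840.
x: (131819·629 + 137400·870 + 115385·705 + 59124·775 + 50112·1090) / 493840 = 384241756 / 493840 ≈ 778.07
y: (131819·268 + 137400·241 + 115385·523 + 59124·592 + 50112·191) / 493840 = 173360047 / 493840 ≈ 351.04
From (804, 341): dx = -25.93, dy = 10.04, so the distance is √(dx²+dy²) ≈ 27.81.

≈ 27.8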